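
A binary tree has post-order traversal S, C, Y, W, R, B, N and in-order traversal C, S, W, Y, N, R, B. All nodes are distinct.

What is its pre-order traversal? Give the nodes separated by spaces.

The last element of post-order is the root; it splits in-order into left and right subtrees.
Root N: left subtree has 4 nodes {C, S, W, Y}, right has 2 {R, B}.
  Root W: left subtree has 2 nodes {C, S}, right has 1 {Y}.
    Root C: left subtree has 0 nodes { }, right has 1 {S}.
  Root B: left subtree has 1 node {R}, right has 0 { }.

N W C S Y B R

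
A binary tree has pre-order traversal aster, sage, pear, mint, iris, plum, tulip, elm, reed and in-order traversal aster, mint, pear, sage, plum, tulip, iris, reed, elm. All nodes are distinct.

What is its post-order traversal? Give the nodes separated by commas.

mint, pear, tulip, plum, reed, elm, iris, sage, aster

The first element of pre-order is the root; it splits in-order into left and right subtrees.
Root aster: left subtree has 0 nodes { }, right has 8 {mint, pear, sage, plum, tulip, iris, reed, elm}.
  Root sage: left subtree has 2 nodes {mint, pear}, right has 5 {plum, tulip, iris, reed, elm}.
    Root pear: left subtree has 1 node {mint}, right has 0 { }.
    Root iris: left subtree has 2 nodes {plum, tulip}, right has 2 {reed, elm}.
      Root plum: left subtree has 0 nodes { }, right has 1 {tulip}.
      Root elm: left subtree has 1 node {reed}, right has 0 { }.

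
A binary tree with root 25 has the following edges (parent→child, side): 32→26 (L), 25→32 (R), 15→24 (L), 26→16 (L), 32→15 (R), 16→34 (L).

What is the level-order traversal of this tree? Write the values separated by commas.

Level-order visits nodes level by level from the root, left to right within each level.
Level 0: 25
Level 1: 32
Level 2: 26, 15
Level 3: 16, 24
Level 4: 34

25, 32, 26, 15, 16, 24, 34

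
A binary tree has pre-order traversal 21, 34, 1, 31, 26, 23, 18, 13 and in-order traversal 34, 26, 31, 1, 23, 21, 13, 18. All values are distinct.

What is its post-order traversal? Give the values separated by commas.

The first element of pre-order is the root; it splits in-order into left and right subtrees.
Root 21: left subtree has 5 nodes {34, 26, 31, 1, 23}, right has 2 {13, 18}.
  Root 34: left subtree has 0 nodes { }, right has 4 {26, 31, 1, 23}.
    Root 1: left subtree has 2 nodes {26, 31}, right has 1 {23}.
      Root 31: left subtree has 1 node {26}, right has 0 { }.
  Root 18: left subtree has 1 node {13}, right has 0 { }.

26, 31, 23, 1, 34, 13, 18, 21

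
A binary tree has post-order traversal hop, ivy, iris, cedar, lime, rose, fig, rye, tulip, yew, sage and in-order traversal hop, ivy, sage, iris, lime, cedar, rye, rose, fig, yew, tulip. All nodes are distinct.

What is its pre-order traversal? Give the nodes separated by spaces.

The last element of post-order is the root; it splits in-order into left and right subtrees.
Root sage: left subtree has 2 nodes {hop, ivy}, right has 8 {iris, lime, cedar, rye, rose, fig, yew, tulip}.
  Root ivy: left subtree has 1 node {hop}, right has 0 { }.
  Root yew: left subtree has 6 nodes {iris, lime, cedar, rye, rose, fig}, right has 1 {tulip}.
    Root rye: left subtree has 3 nodes {iris, lime, cedar}, right has 2 {rose, fig}.
      Root lime: left subtree has 1 node {iris}, right has 1 {cedar}.
      Root fig: left subtree has 1 node {rose}, right has 0 { }.

sage ivy hop yew rye lime iris cedar fig rose tulip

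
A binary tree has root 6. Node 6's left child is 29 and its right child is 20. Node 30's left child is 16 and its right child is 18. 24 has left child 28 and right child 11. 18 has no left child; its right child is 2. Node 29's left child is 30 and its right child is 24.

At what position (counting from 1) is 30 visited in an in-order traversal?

In-order visits the left subtree, then the node, then the right subtree.
At 6: go left to 29.
  At 29: go left to 30.
    At 30: go left to 16.
      16 is a leaf — visit 16.
    Visit 30.
    At 30: go right to 18.
      At 18: no left child.
      Visit 18.
      At 18: go right to 2.
        2 is a leaf — visit 2.
  Visit 29.
  At 29: go right to 24.
    At 24: go left to 28.
      28 is a leaf — visit 28.
    Visit 24.
    At 24: go right to 11.
      11 is a leaf — visit 11.
Visit 6.
At 6: go right to 20.
  20 is a leaf — visit 20.
Full in-order sequence: 16, 30, 18, 2, 29, 28, 24, 11, 6, 20.

2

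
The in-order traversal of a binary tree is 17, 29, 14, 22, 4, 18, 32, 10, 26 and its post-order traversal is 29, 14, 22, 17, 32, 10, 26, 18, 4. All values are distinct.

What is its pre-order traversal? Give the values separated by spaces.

4 17 22 14 29 18 26 10 32

The last element of post-order is the root; it splits in-order into left and right subtrees.
Root 4: left subtree has 4 nodes {17, 29, 14, 22}, right has 4 {18, 32, 10, 26}.
  Root 17: left subtree has 0 nodes { }, right has 3 {29, 14, 22}.
    Root 22: left subtree has 2 nodes {29, 14}, right has 0 { }.
      Root 14: left subtree has 1 node {29}, right has 0 { }.
  Root 18: left subtree has 0 nodes { }, right has 3 {32, 10, 26}.
    Root 26: left subtree has 2 nodes {32, 10}, right has 0 { }.
      Root 10: left subtree has 1 node {32}, right has 0 { }.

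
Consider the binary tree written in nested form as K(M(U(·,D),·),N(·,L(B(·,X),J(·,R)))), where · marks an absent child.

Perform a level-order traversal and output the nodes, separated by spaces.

K M N U L D B J X R

Level-order visits nodes level by level from the root, left to right within each level.
Level 0: K
Level 1: M, N
Level 2: U, L
Level 3: D, B, J
Level 4: X, R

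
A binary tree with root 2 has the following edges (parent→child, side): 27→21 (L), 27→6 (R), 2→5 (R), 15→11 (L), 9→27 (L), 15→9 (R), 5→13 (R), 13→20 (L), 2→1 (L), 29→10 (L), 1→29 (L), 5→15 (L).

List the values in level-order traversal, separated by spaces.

Level-order visits nodes level by level from the root, left to right within each level.
Level 0: 2
Level 1: 1, 5
Level 2: 29, 15, 13
Level 3: 10, 11, 9, 20
Level 4: 27
Level 5: 21, 6

2 1 5 29 15 13 10 11 9 20 27 21 6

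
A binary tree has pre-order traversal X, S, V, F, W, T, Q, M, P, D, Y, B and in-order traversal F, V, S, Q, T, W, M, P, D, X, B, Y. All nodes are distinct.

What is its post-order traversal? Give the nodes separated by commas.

The first element of pre-order is the root; it splits in-order into left and right subtrees.
Root X: left subtree has 9 nodes {F, V, S, Q, T, W, M, P, D}, right has 2 {B, Y}.
  Root S: left subtree has 2 nodes {F, V}, right has 6 {Q, T, W, M, P, D}.
    Root V: left subtree has 1 node {F}, right has 0 { }.
    Root W: left subtree has 2 nodes {Q, T}, right has 3 {M, P, D}.
      Root T: left subtree has 1 node {Q}, right has 0 { }.
      Root M: left subtree has 0 nodes { }, right has 2 {P, D}.
        Root P: left subtree has 0 nodes { }, right has 1 {D}.
  Root Y: left subtree has 1 node {B}, right has 0 { }.

F, V, Q, T, D, P, M, W, S, B, Y, X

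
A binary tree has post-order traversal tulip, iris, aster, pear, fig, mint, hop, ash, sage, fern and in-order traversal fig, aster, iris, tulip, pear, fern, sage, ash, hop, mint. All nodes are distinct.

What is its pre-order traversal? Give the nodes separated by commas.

fern, fig, pear, aster, iris, tulip, sage, ash, hop, mint

The last element of post-order is the root; it splits in-order into left and right subtrees.
Root fern: left subtree has 5 nodes {fig, aster, iris, tulip, pear}, right has 4 {sage, ash, hop, mint}.
  Root fig: left subtree has 0 nodes { }, right has 4 {aster, iris, tulip, pear}.
    Root pear: left subtree has 3 nodes {aster, iris, tulip}, right has 0 { }.
      Root aster: left subtree has 0 nodes { }, right has 2 {iris, tulip}.
        Root iris: left subtree has 0 nodes { }, right has 1 {tulip}.
  Root sage: left subtree has 0 nodes { }, right has 3 {ash, hop, mint}.
    Root ash: left subtree has 0 nodes { }, right has 2 {hop, mint}.
      Root hop: left subtree has 0 nodes { }, right has 1 {mint}.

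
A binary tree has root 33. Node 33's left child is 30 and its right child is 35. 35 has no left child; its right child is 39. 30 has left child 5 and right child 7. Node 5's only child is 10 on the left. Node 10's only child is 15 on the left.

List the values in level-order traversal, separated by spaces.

Level-order visits nodes level by level from the root, left to right within each level.
Level 0: 33
Level 1: 30, 35
Level 2: 5, 7, 39
Level 3: 10
Level 4: 15

33 30 35 5 7 39 10 15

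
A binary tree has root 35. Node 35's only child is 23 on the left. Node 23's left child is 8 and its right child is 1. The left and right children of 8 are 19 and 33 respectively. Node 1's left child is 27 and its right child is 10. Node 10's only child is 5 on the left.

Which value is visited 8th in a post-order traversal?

23

Post-order visits the left subtree, then the right subtree, then the node.
At 35: go left to 23.
  At 23: go left to 8.
    At 8: go left to 19.
      19 is a leaf — visit 19.
    At 8: go right to 33.
      33 is a leaf — visit 33.
    Visit 8.
  At 23: go right to 1.
    At 1: go left to 27.
      27 is a leaf — visit 27.
    At 1: go right to 10.
      At 10: go left to 5.
        5 is a leaf — visit 5.
      At 10: no right child.
      Visit 10.
    Visit 1.
  Visit 23.
At 35: no right child.
Visit 35.
Full post-order sequence: 19, 33, 8, 27, 5, 10, 1, 23, 35.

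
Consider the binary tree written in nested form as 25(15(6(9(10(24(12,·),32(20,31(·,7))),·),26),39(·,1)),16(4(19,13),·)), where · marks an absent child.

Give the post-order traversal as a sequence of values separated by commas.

Post-order visits the left subtree, then the right subtree, then the node.
At 25: go left to 15.
  At 15: go left to 6.
    At 6: go left to 9.
      At 9: go left to 10.
        At 10: go left to 24.
          At 24: go left to 12.
            12 is a leaf — visit 12.
          At 24: no right child.
          Visit 24.
        At 10: go right to 32.
          At 32: go left to 20.
            20 is a leaf — visit 20.
          At 32: go right to 31.
            At 31: no left child.
            At 31: go right to 7.
              7 is a leaf — visit 7.
            Visit 31.
          Visit 32.
        Visit 10.
      At 9: no right child.
      Visit 9.
    At 6: go right to 26.
      26 is a leaf — visit 26.
    Visit 6.
  At 15: go right to 39.
    At 39: no left child.
    At 39: go right to 1.
      1 is a leaf — visit 1.
    Visit 39.
  Visit 15.
At 25: go right to 16.
  At 16: go left to 4.
    At 4: go left to 19.
      19 is a leaf — visit 19.
    At 4: go right to 13.
      13 is a leaf — visit 13.
    Visit 4.
  At 16: no right child.
  Visit 16.
Visit 25.

12, 24, 20, 7, 31, 32, 10, 9, 26, 6, 1, 39, 15, 19, 13, 4, 16, 25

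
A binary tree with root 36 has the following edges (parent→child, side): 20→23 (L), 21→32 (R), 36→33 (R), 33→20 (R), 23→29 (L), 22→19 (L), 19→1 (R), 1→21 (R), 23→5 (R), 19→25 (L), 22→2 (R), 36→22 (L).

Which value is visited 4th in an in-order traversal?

21

In-order visits the left subtree, then the node, then the right subtree.
At 36: go left to 22.
  At 22: go left to 19.
    At 19: go left to 25.
      25 is a leaf — visit 25.
    Visit 19.
    At 19: go right to 1.
      At 1: no left child.
      Visit 1.
      At 1: go right to 21.
        At 21: no left child.
        Visit 21.
        At 21: go right to 32.
          32 is a leaf — visit 32.
  Visit 22.
  At 22: go right to 2.
    2 is a leaf — visit 2.
Visit 36.
At 36: go right to 33.
  At 33: no left child.
  Visit 33.
  At 33: go right to 20.
    At 20: go left to 23.
      At 23: go left to 29.
        29 is a leaf — visit 29.
      Visit 23.
      At 23: go right to 5.
        5 is a leaf — visit 5.
    Visit 20.
    At 20: no right child.
Full in-order sequence: 25, 19, 1, 21, 32, 22, 2, 36, 33, 29, 23, 5, 20.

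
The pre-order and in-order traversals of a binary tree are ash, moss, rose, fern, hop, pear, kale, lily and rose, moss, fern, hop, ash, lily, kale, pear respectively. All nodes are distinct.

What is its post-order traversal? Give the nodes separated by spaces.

rose hop fern moss lily kale pear ash

The first element of pre-order is the root; it splits in-order into left and right subtrees.
Root ash: left subtree has 4 nodes {rose, moss, fern, hop}, right has 3 {lily, kale, pear}.
  Root moss: left subtree has 1 node {rose}, right has 2 {fern, hop}.
    Root fern: left subtree has 0 nodes { }, right has 1 {hop}.
  Root pear: left subtree has 2 nodes {lily, kale}, right has 0 { }.
    Root kale: left subtree has 1 node {lily}, right has 0 { }.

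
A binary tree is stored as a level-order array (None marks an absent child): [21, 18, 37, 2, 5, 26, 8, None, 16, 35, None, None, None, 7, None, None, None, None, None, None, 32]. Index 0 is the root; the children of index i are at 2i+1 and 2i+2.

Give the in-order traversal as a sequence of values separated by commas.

In-order visits the left subtree, then the node, then the right subtree.
At 21: go left to 18.
  At 18: go left to 2.
    At 2: no left child.
    Visit 2.
    At 2: go right to 16.
      16 is a leaf — visit 16.
  Visit 18.
  At 18: go right to 5.
    At 5: go left to 35.
      At 35: no left child.
      Visit 35.
      At 35: go right to 32.
        32 is a leaf — visit 32.
    Visit 5.
    At 5: no right child.
Visit 21.
At 21: go right to 37.
  At 37: go left to 26.
    26 is a leaf — visit 26.
  Visit 37.
  At 37: go right to 8.
    At 8: go left to 7.
      7 is a leaf — visit 7.
    Visit 8.
    At 8: no right child.

2, 16, 18, 35, 32, 5, 21, 26, 37, 7, 8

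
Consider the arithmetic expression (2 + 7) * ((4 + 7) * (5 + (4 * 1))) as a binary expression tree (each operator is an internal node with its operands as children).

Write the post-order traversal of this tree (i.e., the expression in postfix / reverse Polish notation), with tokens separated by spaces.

2 7 + 4 7 + 5 4 1 * + * *

Post-order on an expression tree gives postfix notation: for each operator, emit left operand, right operand, then the operator.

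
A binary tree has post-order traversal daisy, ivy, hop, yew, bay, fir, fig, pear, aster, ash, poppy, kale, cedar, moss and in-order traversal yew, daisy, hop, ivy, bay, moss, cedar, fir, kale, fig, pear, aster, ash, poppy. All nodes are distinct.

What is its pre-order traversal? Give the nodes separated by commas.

The last element of post-order is the root; it splits in-order into left and right subtrees.
Root moss: left subtree has 5 nodes {yew, daisy, hop, ivy, bay}, right has 8 {cedar, fir, kale, fig, pear, aster, ash, poppy}.
  Root bay: left subtree has 4 nodes {yew, daisy, hop, ivy}, right has 0 { }.
    Root yew: left subtree has 0 nodes { }, right has 3 {daisy, hop, ivy}.
      Root hop: left subtree has 1 node {daisy}, right has 1 {ivy}.
  Root cedar: left subtree has 0 nodes { }, right has 7 {fir, kale, fig, pear, aster, ash, poppy}.
    Root kale: left subtree has 1 node {fir}, right has 5 {fig, pear, aster, ash, poppy}.
      Root poppy: left subtree has 4 nodes {fig, pear, aster, ash}, right has 0 { }.
        Root ash: left subtree has 3 nodes {fig, pear, aster}, right has 0 { }.
          Root aster: left subtree has 2 nodes {fig, pear}, right has 0 { }.
            Root pear: left subtree has 1 node {fig}, right has 0 { }.

moss, bay, yew, hop, daisy, ivy, cedar, kale, fir, poppy, ash, aster, pear, fig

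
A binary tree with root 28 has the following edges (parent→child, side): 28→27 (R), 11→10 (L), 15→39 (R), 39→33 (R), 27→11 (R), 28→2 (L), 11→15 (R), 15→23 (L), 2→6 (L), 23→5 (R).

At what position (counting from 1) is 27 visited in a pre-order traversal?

4

Pre-order visits the node, then its left subtree, then its right subtree.
Visit 28.
At 28: go left to 2.
  Visit 2.
  At 2: go left to 6.
    6 is a leaf — visit 6.
  At 2: no right child.
At 28: go right to 27.
  Visit 27.
  At 27: no left child.
  At 27: go right to 11.
    Visit 11.
    At 11: go left to 10.
      10 is a leaf — visit 10.
    At 11: go right to 15.
      Visit 15.
      At 15: go left to 23.
        Visit 23.
        At 23: no left child.
        At 23: go right to 5.
          5 is a leaf — visit 5.
      At 15: go right to 39.
        Visit 39.
        At 39: no left child.
        At 39: go right to 33.
          33 is a leaf — visit 33.
Full pre-order sequence: 28, 2, 6, 27, 11, 10, 15, 23, 5, 39, 33.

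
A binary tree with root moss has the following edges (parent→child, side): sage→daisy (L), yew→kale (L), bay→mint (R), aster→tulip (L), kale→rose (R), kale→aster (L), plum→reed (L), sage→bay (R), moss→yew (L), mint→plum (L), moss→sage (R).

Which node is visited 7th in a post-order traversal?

reed

Post-order visits the left subtree, then the right subtree, then the node.
At moss: go left to yew.
  At yew: go left to kale.
    At kale: go left to aster.
      At aster: go left to tulip.
        tulip is a leaf — visit tulip.
      At aster: no right child.
      Visit aster.
    At kale: go right to rose.
      rose is a leaf — visit rose.
    Visit kale.
  At yew: no right child.
  Visit yew.
At moss: go right to sage.
  At sage: go left to daisy.
    daisy is a leaf — visit daisy.
  At sage: go right to bay.
    At bay: no left child.
    At bay: go right to mint.
      At mint: go left to plum.
        At plum: go left to reed.
          reed is a leaf — visit reed.
        At plum: no right child.
        Visit plum.
      At mint: no right child.
      Visit mint.
    Visit bay.
  Visit sage.
Visit moss.
Full post-order sequence: tulip, aster, rose, kale, yew, daisy, reed, plum, mint, bay, sage, moss.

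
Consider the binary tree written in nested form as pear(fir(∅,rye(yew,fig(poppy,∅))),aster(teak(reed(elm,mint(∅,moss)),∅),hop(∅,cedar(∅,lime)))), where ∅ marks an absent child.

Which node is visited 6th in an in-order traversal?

In-order visits the left subtree, then the node, then the right subtree.
At pear: go left to fir.
  At fir: no left child.
  Visit fir.
  At fir: go right to rye.
    At rye: go left to yew.
      yew is a leaf — visit yew.
    Visit rye.
    At rye: go right to fig.
      At fig: go left to poppy.
        poppy is a leaf — visit poppy.
      Visit fig.
      At fig: no right child.
Visit pear.
At pear: go right to aster.
  At aster: go left to teak.
    At teak: go left to reed.
      At reed: go left to elm.
        elm is a leaf — visit elm.
      Visit reed.
      At reed: go right to mint.
        At mint: no left child.
        Visit mint.
        At mint: go right to moss.
          moss is a leaf — visit moss.
    Visit teak.
    At teak: no right child.
  Visit aster.
  At aster: go right to hop.
    At hop: no left child.
    Visit hop.
    At hop: go right to cedar.
      At cedar: no left child.
      Visit cedar.
      At cedar: go right to lime.
        lime is a leaf — visit lime.
Full in-order sequence: fir, yew, rye, poppy, fig, pear, elm, reed, mint, moss, teak, aster, hop, cedar, lime.

pear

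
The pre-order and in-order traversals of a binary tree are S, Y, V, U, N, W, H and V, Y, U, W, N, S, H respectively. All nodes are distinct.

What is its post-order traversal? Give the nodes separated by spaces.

V W N U Y H S

The first element of pre-order is the root; it splits in-order into left and right subtrees.
Root S: left subtree has 5 nodes {V, Y, U, W, N}, right has 1 {H}.
  Root Y: left subtree has 1 node {V}, right has 3 {U, W, N}.
    Root U: left subtree has 0 nodes { }, right has 2 {W, N}.
      Root N: left subtree has 1 node {W}, right has 0 { }.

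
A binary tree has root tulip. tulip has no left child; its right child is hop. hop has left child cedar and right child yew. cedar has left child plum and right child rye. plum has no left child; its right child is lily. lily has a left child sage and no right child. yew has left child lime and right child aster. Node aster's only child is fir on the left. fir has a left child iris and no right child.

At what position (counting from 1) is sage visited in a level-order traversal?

11

Level-order visits nodes level by level from the root, left to right within each level.
Level 0: tulip
Level 1: hop
Level 2: cedar, yew
Level 3: plum, rye, lime, aster
Level 4: lily, fir
Level 5: sage, iris
Full level-order sequence: tulip, hop, cedar, yew, plum, rye, lime, aster, lily, fir, sage, iris.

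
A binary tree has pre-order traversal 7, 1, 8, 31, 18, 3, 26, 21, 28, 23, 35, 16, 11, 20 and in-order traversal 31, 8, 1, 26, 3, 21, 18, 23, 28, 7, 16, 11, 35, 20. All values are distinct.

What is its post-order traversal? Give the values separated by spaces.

31 8 26 21 3 23 28 18 1 11 16 20 35 7

The first element of pre-order is the root; it splits in-order into left and right subtrees.
Root 7: left subtree has 9 nodes {31, 8, 1, 26, 3, 21, 18, 23, 28}, right has 4 {16, 11, 35, 20}.
  Root 1: left subtree has 2 nodes {31, 8}, right has 6 {26, 3, 21, 18, 23, 28}.
    Root 8: left subtree has 1 node {31}, right has 0 { }.
    Root 18: left subtree has 3 nodes {26, 3, 21}, right has 2 {23, 28}.
      Root 3: left subtree has 1 node {26}, right has 1 {21}.
      Root 28: left subtree has 1 node {23}, right has 0 { }.
  Root 35: left subtree has 2 nodes {16, 11}, right has 1 {20}.
    Root 16: left subtree has 0 nodes { }, right has 1 {11}.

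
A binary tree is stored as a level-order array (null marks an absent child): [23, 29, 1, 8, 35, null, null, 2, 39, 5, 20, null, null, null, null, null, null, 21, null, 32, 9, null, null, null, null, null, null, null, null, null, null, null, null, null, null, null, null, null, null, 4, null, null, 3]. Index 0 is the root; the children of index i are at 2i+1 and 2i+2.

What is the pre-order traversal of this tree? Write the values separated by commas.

23, 29, 8, 2, 39, 21, 35, 5, 32, 4, 9, 3, 20, 1

Pre-order visits the node, then its left subtree, then its right subtree.
Visit 23.
At 23: go left to 29.
  Visit 29.
  At 29: go left to 8.
    Visit 8.
    At 8: go left to 2.
      2 is a leaf — visit 2.
    At 8: go right to 39.
      Visit 39.
      At 39: go left to 21.
        21 is a leaf — visit 21.
      At 39: no right child.
  At 29: go right to 35.
    Visit 35.
    At 35: go left to 5.
      Visit 5.
      At 5: go left to 32.
        Visit 32.
        At 32: go left to 4.
          4 is a leaf — visit 4.
        At 32: no right child.
      At 5: go right to 9.
        Visit 9.
        At 9: no left child.
        At 9: go right to 3.
          3 is a leaf — visit 3.
    At 35: go right to 20.
      20 is a leaf — visit 20.
At 23: go right to 1.
  1 is a leaf — visit 1.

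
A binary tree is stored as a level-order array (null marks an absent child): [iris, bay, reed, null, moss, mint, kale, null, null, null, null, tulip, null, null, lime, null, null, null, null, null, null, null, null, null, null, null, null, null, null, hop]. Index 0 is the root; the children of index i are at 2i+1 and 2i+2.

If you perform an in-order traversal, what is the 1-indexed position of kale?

In-order visits the left subtree, then the node, then the right subtree.
At iris: go left to bay.
  At bay: no left child.
  Visit bay.
  At bay: go right to moss.
    moss is a leaf — visit moss.
Visit iris.
At iris: go right to reed.
  At reed: go left to mint.
    At mint: go left to tulip.
      tulip is a leaf — visit tulip.
    Visit mint.
    At mint: no right child.
  Visit reed.
  At reed: go right to kale.
    At kale: no left child.
    Visit kale.
    At kale: go right to lime.
      At lime: go left to hop.
        hop is a leaf — visit hop.
      Visit lime.
      At lime: no right child.
Full in-order sequence: bay, moss, iris, tulip, mint, reed, kale, hop, lime.

7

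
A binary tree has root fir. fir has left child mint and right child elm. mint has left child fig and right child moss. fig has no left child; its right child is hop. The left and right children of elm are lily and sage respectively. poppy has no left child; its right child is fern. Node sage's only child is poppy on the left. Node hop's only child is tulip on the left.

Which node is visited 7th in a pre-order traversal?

Pre-order visits the node, then its left subtree, then its right subtree.
Visit fir.
At fir: go left to mint.
  Visit mint.
  At mint: go left to fig.
    Visit fig.
    At fig: no left child.
    At fig: go right to hop.
      Visit hop.
      At hop: go left to tulip.
        tulip is a leaf — visit tulip.
      At hop: no right child.
  At mint: go right to moss.
    moss is a leaf — visit moss.
At fir: go right to elm.
  Visit elm.
  At elm: go left to lily.
    lily is a leaf — visit lily.
  At elm: go right to sage.
    Visit sage.
    At sage: go left to poppy.
      Visit poppy.
      At poppy: no left child.
      At poppy: go right to fern.
        fern is a leaf — visit fern.
    At sage: no right child.
Full pre-order sequence: fir, mint, fig, hop, tulip, moss, elm, lily, sage, poppy, fern.

elm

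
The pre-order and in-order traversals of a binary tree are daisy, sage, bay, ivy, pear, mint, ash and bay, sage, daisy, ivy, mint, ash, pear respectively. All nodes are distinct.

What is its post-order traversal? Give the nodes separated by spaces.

bay sage ash mint pear ivy daisy

The first element of pre-order is the root; it splits in-order into left and right subtrees.
Root daisy: left subtree has 2 nodes {bay, sage}, right has 4 {ivy, mint, ash, pear}.
  Root sage: left subtree has 1 node {bay}, right has 0 { }.
  Root ivy: left subtree has 0 nodes { }, right has 3 {mint, ash, pear}.
    Root pear: left subtree has 2 nodes {mint, ash}, right has 0 { }.
      Root mint: left subtree has 0 nodes { }, right has 1 {ash}.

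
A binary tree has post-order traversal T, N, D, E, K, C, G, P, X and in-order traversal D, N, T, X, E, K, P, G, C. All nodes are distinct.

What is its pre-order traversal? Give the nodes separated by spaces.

The last element of post-order is the root; it splits in-order into left and right subtrees.
Root X: left subtree has 3 nodes {D, N, T}, right has 5 {E, K, P, G, C}.
  Root D: left subtree has 0 nodes { }, right has 2 {N, T}.
    Root N: left subtree has 0 nodes { }, right has 1 {T}.
  Root P: left subtree has 2 nodes {E, K}, right has 2 {G, C}.
    Root K: left subtree has 1 node {E}, right has 0 { }.
    Root G: left subtree has 0 nodes { }, right has 1 {C}.

X D N T P K E G C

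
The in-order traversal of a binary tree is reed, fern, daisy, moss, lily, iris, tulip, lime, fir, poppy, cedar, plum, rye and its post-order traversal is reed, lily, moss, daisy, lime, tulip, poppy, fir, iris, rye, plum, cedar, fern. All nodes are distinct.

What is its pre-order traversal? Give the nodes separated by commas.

fern, reed, cedar, iris, daisy, moss, lily, fir, tulip, lime, poppy, plum, rye

The last element of post-order is the root; it splits in-order into left and right subtrees.
Root fern: left subtree has 1 node {reed}, right has 11 {daisy, moss, lily, iris, tulip, lime, fir, poppy, cedar, plum, rye}.
  Root cedar: left subtree has 8 nodes {daisy, moss, lily, iris, tulip, lime, fir, poppy}, right has 2 {plum, rye}.
    Root iris: left subtree has 3 nodes {daisy, moss, lily}, right has 4 {tulip, lime, fir, poppy}.
      Root daisy: left subtree has 0 nodes { }, right has 2 {moss, lily}.
        Root moss: left subtree has 0 nodes { }, right has 1 {lily}.
      Root fir: left subtree has 2 nodes {tulip, lime}, right has 1 {poppy}.
        Root tulip: left subtree has 0 nodes { }, right has 1 {lime}.
    Root plum: left subtree has 0 nodes { }, right has 1 {rye}.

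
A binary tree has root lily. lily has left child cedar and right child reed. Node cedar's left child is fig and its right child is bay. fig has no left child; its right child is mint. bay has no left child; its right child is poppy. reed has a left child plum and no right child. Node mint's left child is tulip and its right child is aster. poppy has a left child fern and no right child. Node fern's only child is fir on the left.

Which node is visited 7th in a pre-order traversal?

Pre-order visits the node, then its left subtree, then its right subtree.
Visit lily.
At lily: go left to cedar.
  Visit cedar.
  At cedar: go left to fig.
    Visit fig.
    At fig: no left child.
    At fig: go right to mint.
      Visit mint.
      At mint: go left to tulip.
        tulip is a leaf — visit tulip.
      At mint: go right to aster.
        aster is a leaf — visit aster.
  At cedar: go right to bay.
    Visit bay.
    At bay: no left child.
    At bay: go right to poppy.
      Visit poppy.
      At poppy: go left to fern.
        Visit fern.
        At fern: go left to fir.
          fir is a leaf — visit fir.
        At fern: no right child.
      At poppy: no right child.
At lily: go right to reed.
  Visit reed.
  At reed: go left to plum.
    plum is a leaf — visit plum.
  At reed: no right child.
Full pre-order sequence: lily, cedar, fig, mint, tulip, aster, bay, poppy, fern, fir, reed, plum.

bay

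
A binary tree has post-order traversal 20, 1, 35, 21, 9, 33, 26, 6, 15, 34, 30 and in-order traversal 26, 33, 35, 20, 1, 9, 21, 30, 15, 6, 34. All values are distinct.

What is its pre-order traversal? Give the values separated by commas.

The last element of post-order is the root; it splits in-order into left and right subtrees.
Root 30: left subtree has 7 nodes {26, 33, 35, 20, 1, 9, 21}, right has 3 {15, 6, 34}.
  Root 26: left subtree has 0 nodes { }, right has 6 {33, 35, 20, 1, 9, 21}.
    Root 33: left subtree has 0 nodes { }, right has 5 {35, 20, 1, 9, 21}.
      Root 9: left subtree has 3 nodes {35, 20, 1}, right has 1 {21}.
        Root 35: left subtree has 0 nodes { }, right has 2 {20, 1}.
          Root 1: left subtree has 1 node {20}, right has 0 { }.
  Root 34: left subtree has 2 nodes {15, 6}, right has 0 { }.
    Root 15: left subtree has 0 nodes { }, right has 1 {6}.

30, 26, 33, 9, 35, 1, 20, 21, 34, 15, 6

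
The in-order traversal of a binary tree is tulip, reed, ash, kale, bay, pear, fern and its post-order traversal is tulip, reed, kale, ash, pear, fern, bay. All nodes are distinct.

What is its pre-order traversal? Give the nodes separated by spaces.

bay ash reed tulip kale fern pear

The last element of post-order is the root; it splits in-order into left and right subtrees.
Root bay: left subtree has 4 nodes {tulip, reed, ash, kale}, right has 2 {pear, fern}.
  Root ash: left subtree has 2 nodes {tulip, reed}, right has 1 {kale}.
    Root reed: left subtree has 1 node {tulip}, right has 0 { }.
  Root fern: left subtree has 1 node {pear}, right has 0 { }.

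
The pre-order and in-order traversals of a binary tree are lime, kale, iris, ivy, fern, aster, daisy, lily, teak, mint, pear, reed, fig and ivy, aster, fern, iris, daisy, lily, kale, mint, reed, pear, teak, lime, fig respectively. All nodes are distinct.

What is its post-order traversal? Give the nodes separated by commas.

The first element of pre-order is the root; it splits in-order into left and right subtrees.
Root lime: left subtree has 11 nodes {ivy, aster, fern, iris, daisy, lily, kale, mint, reed, pear, teak}, right has 1 {fig}.
  Root kale: left subtree has 6 nodes {ivy, aster, fern, iris, daisy, lily}, right has 4 {mint, reed, pear, teak}.
    Root iris: left subtree has 3 nodes {ivy, aster, fern}, right has 2 {daisy, lily}.
      Root ivy: left subtree has 0 nodes { }, right has 2 {aster, fern}.
        Root fern: left subtree has 1 node {aster}, right has 0 { }.
      Root daisy: left subtree has 0 nodes { }, right has 1 {lily}.
    Root teak: left subtree has 3 nodes {mint, reed, pear}, right has 0 { }.
      Root mint: left subtree has 0 nodes { }, right has 2 {reed, pear}.
        Root pear: left subtree has 1 node {reed}, right has 0 { }.

aster, fern, ivy, lily, daisy, iris, reed, pear, mint, teak, kale, fig, lime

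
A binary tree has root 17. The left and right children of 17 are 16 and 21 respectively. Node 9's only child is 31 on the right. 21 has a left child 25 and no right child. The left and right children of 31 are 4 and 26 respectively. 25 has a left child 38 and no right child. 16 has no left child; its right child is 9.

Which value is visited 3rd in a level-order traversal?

21

Level-order visits nodes level by level from the root, left to right within each level.
Level 0: 17
Level 1: 16, 21
Level 2: 9, 25
Level 3: 31, 38
Level 4: 4, 26
Full level-order sequence: 17, 16, 21, 9, 25, 31, 38, 4, 26.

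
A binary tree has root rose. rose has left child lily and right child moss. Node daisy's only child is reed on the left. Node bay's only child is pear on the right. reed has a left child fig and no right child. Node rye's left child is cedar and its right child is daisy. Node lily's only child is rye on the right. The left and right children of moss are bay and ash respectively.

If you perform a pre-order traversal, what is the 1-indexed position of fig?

Pre-order visits the node, then its left subtree, then its right subtree.
Visit rose.
At rose: go left to lily.
  Visit lily.
  At lily: no left child.
  At lily: go right to rye.
    Visit rye.
    At rye: go left to cedar.
      cedar is a leaf — visit cedar.
    At rye: go right to daisy.
      Visit daisy.
      At daisy: go left to reed.
        Visit reed.
        At reed: go left to fig.
          fig is a leaf — visit fig.
        At reed: no right child.
      At daisy: no right child.
At rose: go right to moss.
  Visit moss.
  At moss: go left to bay.
    Visit bay.
    At bay: no left child.
    At bay: go right to pear.
      pear is a leaf — visit pear.
  At moss: go right to ash.
    ash is a leaf — visit ash.
Full pre-order sequence: rose, lily, rye, cedar, daisy, reed, fig, moss, bay, pear, ash.

7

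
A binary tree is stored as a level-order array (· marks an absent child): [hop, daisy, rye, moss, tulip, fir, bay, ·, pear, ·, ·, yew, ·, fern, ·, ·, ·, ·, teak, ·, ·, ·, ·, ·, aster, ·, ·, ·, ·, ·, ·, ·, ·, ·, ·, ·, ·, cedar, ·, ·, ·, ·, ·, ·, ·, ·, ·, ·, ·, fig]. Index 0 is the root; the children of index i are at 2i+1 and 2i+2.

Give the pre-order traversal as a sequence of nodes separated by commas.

Pre-order visits the node, then its left subtree, then its right subtree.
Visit hop.
At hop: go left to daisy.
  Visit daisy.
  At daisy: go left to moss.
    Visit moss.
    At moss: no left child.
    At moss: go right to pear.
      Visit pear.
      At pear: no left child.
      At pear: go right to teak.
        Visit teak.
        At teak: go left to cedar.
          cedar is a leaf — visit cedar.
        At teak: no right child.
  At daisy: go right to tulip.
    tulip is a leaf — visit tulip.
At hop: go right to rye.
  Visit rye.
  At rye: go left to fir.
    Visit fir.
    At fir: go left to yew.
      Visit yew.
      At yew: no left child.
      At yew: go right to aster.
        Visit aster.
        At aster: go left to fig.
          fig is a leaf — visit fig.
        At aster: no right child.
    At fir: no right child.
  At rye: go right to bay.
    Visit bay.
    At bay: go left to fern.
      fern is a leaf — visit fern.
    At bay: no right child.

hop, daisy, moss, pear, teak, cedar, tulip, rye, fir, yew, aster, fig, bay, fern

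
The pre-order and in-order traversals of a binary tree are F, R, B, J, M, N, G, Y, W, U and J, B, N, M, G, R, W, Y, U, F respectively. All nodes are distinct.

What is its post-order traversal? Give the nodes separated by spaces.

J N G M B W U Y R F

The first element of pre-order is the root; it splits in-order into left and right subtrees.
Root F: left subtree has 9 nodes {J, B, N, M, G, R, W, Y, U}, right has 0 { }.
  Root R: left subtree has 5 nodes {J, B, N, M, G}, right has 3 {W, Y, U}.
    Root B: left subtree has 1 node {J}, right has 3 {N, M, G}.
      Root M: left subtree has 1 node {N}, right has 1 {G}.
    Root Y: left subtree has 1 node {W}, right has 1 {U}.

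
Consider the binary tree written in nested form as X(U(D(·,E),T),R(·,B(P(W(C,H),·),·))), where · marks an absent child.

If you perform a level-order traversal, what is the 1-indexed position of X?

1

Level-order visits nodes level by level from the root, left to right within each level.
Level 0: X
Level 1: U, R
Level 2: D, T, B
Level 3: E, P
Level 4: W
Level 5: C, H
Full level-order sequence: X, U, R, D, T, B, E, P, W, C, H.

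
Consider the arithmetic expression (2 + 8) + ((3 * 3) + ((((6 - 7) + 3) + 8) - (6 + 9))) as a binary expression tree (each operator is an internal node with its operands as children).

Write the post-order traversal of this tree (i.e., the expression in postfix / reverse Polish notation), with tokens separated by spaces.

2 8 + 3 3 * 6 7 - 3 + 8 + 6 9 + - + +

Post-order on an expression tree gives postfix notation: for each operator, emit left operand, right operand, then the operator.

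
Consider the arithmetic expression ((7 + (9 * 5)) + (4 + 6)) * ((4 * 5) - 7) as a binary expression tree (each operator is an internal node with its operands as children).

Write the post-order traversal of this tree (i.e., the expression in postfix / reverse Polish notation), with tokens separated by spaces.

7 9 5 * + 4 6 + + 4 5 * 7 - *

Post-order on an expression tree gives postfix notation: for each operator, emit left operand, right operand, then the operator.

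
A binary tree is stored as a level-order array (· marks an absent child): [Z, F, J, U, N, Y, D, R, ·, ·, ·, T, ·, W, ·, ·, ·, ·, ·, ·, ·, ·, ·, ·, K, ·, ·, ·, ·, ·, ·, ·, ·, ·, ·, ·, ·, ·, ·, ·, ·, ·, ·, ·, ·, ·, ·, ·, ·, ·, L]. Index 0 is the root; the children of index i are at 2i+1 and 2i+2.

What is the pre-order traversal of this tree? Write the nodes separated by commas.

Pre-order visits the node, then its left subtree, then its right subtree.
Visit Z.
At Z: go left to F.
  Visit F.
  At F: go left to U.
    Visit U.
    At U: go left to R.
      R is a leaf — visit R.
    At U: no right child.
  At F: go right to N.
    N is a leaf — visit N.
At Z: go right to J.
  Visit J.
  At J: go left to Y.
    Visit Y.
    At Y: go left to T.
      Visit T.
      At T: no left child.
      At T: go right to K.
        Visit K.
        At K: no left child.
        At K: go right to L.
          L is a leaf — visit L.
    At Y: no right child.
  At J: go right to D.
    Visit D.
    At D: go left to W.
      W is a leaf — visit W.
    At D: no right child.

Z, F, U, R, N, J, Y, T, K, L, D, W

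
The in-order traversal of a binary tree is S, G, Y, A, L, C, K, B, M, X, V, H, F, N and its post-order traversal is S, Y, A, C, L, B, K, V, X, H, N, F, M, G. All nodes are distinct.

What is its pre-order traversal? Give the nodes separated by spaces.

The last element of post-order is the root; it splits in-order into left and right subtrees.
Root G: left subtree has 1 node {S}, right has 12 {Y, A, L, C, K, B, M, X, V, H, F, N}.
  Root M: left subtree has 6 nodes {Y, A, L, C, K, B}, right has 5 {X, V, H, F, N}.
    Root K: left subtree has 4 nodes {Y, A, L, C}, right has 1 {B}.
      Root L: left subtree has 2 nodes {Y, A}, right has 1 {C}.
        Root A: left subtree has 1 node {Y}, right has 0 { }.
    Root F: left subtree has 3 nodes {X, V, H}, right has 1 {N}.
      Root H: left subtree has 2 nodes {X, V}, right has 0 { }.
        Root X: left subtree has 0 nodes { }, right has 1 {V}.

G S M K L A Y C B F H X V N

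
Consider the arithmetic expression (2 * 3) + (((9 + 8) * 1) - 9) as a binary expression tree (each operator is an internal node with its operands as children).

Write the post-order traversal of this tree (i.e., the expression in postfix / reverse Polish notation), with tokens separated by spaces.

2 3 * 9 8 + 1 * 9 - +

Post-order on an expression tree gives postfix notation: for each operator, emit left operand, right operand, then the operator.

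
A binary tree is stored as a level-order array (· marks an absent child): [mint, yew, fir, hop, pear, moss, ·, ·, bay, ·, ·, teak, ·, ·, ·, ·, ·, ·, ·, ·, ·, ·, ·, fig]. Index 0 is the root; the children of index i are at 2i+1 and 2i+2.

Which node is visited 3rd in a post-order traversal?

Post-order visits the left subtree, then the right subtree, then the node.
At mint: go left to yew.
  At yew: go left to hop.
    At hop: no left child.
    At hop: go right to bay.
      bay is a leaf — visit bay.
    Visit hop.
  At yew: go right to pear.
    pear is a leaf — visit pear.
  Visit yew.
At mint: go right to fir.
  At fir: go left to moss.
    At moss: go left to teak.
      At teak: go left to fig.
        fig is a leaf — visit fig.
      At teak: no right child.
      Visit teak.
    At moss: no right child.
    Visit moss.
  At fir: no right child.
  Visit fir.
Visit mint.
Full post-order sequence: bay, hop, pear, yew, fig, teak, moss, fir, mint.

pear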